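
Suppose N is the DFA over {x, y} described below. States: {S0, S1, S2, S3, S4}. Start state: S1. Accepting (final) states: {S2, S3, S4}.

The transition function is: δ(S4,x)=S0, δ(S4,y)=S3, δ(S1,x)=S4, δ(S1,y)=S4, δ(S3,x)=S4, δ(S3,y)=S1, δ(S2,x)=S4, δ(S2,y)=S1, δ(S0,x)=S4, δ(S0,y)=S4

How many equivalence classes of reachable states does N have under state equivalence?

First remove the unreachable states {S2}; 4 states remain.
Initial partition by acceptance: {S3,S4} | {S0,S1}.
Refine {S3,S4} on symbol x: members go to different blocks, giving {S3} and {S4}.
No further refinement is possible. Final partition (3 blocks): {S3} | {S0,S1} | {S4}.

3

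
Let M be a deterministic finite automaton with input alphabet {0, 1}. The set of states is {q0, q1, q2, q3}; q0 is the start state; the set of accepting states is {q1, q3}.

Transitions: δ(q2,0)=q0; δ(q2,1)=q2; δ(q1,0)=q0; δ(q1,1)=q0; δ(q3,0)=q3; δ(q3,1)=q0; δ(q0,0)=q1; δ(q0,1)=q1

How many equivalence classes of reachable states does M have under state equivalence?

2

Reachable states from the start: {q0,q1}. Unreachable: {q2,q3} — drop them.
Initial partition by acceptance: {q1} | {q0}.
The partition is now stable with 2 blocks: {q1} | {q0}.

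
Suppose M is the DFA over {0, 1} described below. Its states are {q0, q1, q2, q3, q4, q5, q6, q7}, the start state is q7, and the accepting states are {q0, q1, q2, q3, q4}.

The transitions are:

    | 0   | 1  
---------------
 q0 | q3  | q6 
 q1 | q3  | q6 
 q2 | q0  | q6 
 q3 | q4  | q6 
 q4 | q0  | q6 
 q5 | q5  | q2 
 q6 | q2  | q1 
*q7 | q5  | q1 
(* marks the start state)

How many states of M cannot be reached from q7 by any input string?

Every one of the 8 states is reachable from q7.

0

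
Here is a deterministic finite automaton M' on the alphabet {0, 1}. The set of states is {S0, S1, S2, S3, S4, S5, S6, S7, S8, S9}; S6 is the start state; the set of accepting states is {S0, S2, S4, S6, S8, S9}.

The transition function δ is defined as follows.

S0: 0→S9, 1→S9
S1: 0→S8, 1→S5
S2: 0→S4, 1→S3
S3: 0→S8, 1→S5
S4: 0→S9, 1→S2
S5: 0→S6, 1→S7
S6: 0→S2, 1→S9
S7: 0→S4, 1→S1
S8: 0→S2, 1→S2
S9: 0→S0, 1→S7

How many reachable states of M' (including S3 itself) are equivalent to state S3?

All states are reachable from the start state.
P0 = {S0,S2,S4,S6,S8,S9} | {S1,S3,S5,S7}.
On input 1, block {S0,S2,S4,S6,S8,S9} splits into {S0,S4,S6,S8} and {S2,S9}.
No further refinement is possible. Final partition (3 blocks): {S0,S4,S6,S8} | {S1,S3,S5,S7} | {S2,S9}.
State S3 belongs to the block {S1,S3,S5,S7}, which has 4 states.

4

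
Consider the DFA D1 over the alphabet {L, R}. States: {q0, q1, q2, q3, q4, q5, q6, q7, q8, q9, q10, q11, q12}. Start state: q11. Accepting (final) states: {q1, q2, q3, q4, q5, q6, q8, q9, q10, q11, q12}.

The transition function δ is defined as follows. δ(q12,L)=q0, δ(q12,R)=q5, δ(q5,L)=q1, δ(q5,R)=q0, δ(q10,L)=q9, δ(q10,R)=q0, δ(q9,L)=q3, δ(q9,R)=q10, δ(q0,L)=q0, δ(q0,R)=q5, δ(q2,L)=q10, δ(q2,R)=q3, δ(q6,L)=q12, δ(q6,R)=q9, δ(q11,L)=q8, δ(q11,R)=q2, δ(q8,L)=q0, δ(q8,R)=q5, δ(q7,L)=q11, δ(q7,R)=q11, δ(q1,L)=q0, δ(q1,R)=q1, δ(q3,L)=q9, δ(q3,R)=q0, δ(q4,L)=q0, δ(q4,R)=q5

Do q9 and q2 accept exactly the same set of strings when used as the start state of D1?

Reachable states from the start: {q0,q1,q2,q3,q5,q8,q9,q10,q11}. Unreachable: {q4,q6,q7,q12} — drop them.
Start with accepting vs non-accepting: {q1,q2,q3,q5,q8,q9,q10,q11} | {q0}.
On input L, block {q1,q2,q3,q5,q8,q9,q10,q11} splits into {q2,q3,q5,q9,q10,q11} and {q1,q8}.
Split {q2,q3,q5,q9,q10,q11} by δ(·,L) → {q2,q3,q9,q10} and {q5,q11}.
Refine {q2,q3,q9,q10} on symbol R: members go to different blocks, giving {q2,q9} and {q3,q10}.
Refine {q1,q8} on symbol R: members go to different blocks, giving {q1} and {q8}.
Split {q5,q11} by δ(·,L) → {q5} and {q11}.
The partition is now stable with 7 blocks: {q2,q9} | {q0} | {q1} | {q5} | {q3,q10} | {q8} | {q11}.
q9 and q2 lie in the same block of the stable partition, so they are equivalent — no string distinguishes them.

Yes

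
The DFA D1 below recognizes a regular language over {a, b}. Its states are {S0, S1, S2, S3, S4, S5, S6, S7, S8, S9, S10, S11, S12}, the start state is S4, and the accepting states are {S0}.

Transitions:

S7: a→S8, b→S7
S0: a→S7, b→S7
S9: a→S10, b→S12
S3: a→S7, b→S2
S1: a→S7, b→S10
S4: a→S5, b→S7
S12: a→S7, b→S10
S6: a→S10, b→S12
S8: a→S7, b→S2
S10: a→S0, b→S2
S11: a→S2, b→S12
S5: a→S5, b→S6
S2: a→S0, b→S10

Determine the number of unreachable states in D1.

Starting at S4 and following transitions, the reachable set is {S0, S2, S4, S5, S6, S7, S8, S10, S12}. That leaves S1, S3, S9, S11 unreachable — 4 in total.

4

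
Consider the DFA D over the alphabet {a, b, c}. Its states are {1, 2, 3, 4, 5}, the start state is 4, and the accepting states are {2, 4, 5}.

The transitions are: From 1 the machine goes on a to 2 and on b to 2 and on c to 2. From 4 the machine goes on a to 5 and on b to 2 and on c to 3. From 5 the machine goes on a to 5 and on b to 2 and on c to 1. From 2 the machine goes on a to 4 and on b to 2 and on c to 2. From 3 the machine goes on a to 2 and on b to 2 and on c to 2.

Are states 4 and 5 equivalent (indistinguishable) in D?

All states are reachable from the start state.
Initial partition by acceptance: {2,4,5} | {1,3}.
Split {2,4,5} by δ(·,c) → {4,5} and {2}.
No further refinement is possible. Final partition (3 blocks): {4,5} | {1,3} | {2}.
4 and 5 lie in the same block of the stable partition, so they are equivalent — no string distinguishes them.

Yes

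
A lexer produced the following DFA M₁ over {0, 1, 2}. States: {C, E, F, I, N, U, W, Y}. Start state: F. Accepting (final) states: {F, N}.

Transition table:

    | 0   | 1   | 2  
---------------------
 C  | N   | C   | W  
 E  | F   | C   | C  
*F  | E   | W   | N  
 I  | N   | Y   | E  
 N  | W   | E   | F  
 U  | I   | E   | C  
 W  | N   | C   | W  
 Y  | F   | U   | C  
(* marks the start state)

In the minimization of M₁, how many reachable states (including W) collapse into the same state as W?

3

Reachable states from the start: {C,E,F,N,W}. Unreachable: {I,U,Y} — drop them.
Start with accepting vs non-accepting: {F,N} | {C,E,W}.
Stable partition: {F,N} | {C,E,W} — 2 equivalence classes.
State W belongs to the block {C,E,W}, which has 3 states.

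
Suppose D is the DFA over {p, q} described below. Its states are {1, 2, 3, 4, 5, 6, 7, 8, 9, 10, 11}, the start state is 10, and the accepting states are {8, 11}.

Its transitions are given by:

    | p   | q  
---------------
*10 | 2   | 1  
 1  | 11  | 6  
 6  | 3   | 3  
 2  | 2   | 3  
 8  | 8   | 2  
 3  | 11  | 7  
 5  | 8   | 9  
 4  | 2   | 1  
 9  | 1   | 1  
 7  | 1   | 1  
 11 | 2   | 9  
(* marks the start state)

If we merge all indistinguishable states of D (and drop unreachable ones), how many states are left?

States {4,5,8} cannot be reached from the start state, so discard them.
Start with accepting vs non-accepting: {11} | {1,2,3,6,7,9,10}.
Refine {1,2,3,6,7,9,10} on symbol p: members go to different blocks, giving {2,6,7,9,10} and {1,3}.
Split {2,6,7,9,10} by δ(·,p) → {6,7,9} and {2,10}.
Stable partition: {11} | {6,7,9} | {1,3} | {2,10} — 4 equivalence classes.

4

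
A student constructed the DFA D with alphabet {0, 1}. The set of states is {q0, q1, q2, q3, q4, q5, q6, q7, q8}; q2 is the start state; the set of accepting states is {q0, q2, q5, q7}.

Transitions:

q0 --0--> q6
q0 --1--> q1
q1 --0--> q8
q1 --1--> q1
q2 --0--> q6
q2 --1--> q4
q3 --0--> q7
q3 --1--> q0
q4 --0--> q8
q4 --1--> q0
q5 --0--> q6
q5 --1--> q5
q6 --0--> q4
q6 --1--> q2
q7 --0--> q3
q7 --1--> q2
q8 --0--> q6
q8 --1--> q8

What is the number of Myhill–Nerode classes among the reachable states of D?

First remove the unreachable states {q3,q5,q7}; 6 states remain.
Initial partition by acceptance: {q0,q2} | {q1,q4,q6,q8}.
Split {q1,q4,q6,q8} by δ(·,1) → {q1,q8} and {q4,q6}.
Refine {q0,q2} on symbol 1: members go to different blocks, giving {q0} and {q2}.
Split {q1,q8} by δ(·,0) → {q1} and {q8}.
On input 0, block {q4,q6} splits into {q4} and {q6}.
The partition is now stable with 6 blocks: {q0} | {q1} | {q4} | {q2} | {q8} | {q6}.

6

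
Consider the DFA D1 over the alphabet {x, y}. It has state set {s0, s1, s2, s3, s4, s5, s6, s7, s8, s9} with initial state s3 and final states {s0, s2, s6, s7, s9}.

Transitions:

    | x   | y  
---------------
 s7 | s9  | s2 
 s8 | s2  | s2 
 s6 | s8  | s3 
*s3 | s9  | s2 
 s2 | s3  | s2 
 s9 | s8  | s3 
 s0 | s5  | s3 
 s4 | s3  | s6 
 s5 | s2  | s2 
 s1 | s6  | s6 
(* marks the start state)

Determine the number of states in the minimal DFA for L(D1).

4

States {s0,s1,s4,s5,s6,s7} cannot be reached from the start state, so discard them.
P0 = {s2,s9} | {s3,s8}.
On input y, block {s2,s9} splits into {s2} and {s9}.
On input x, block {s3,s8} splits into {s3} and {s8}.
Stable partition: {s2} | {s3} | {s9} | {s8} — 4 equivalence classes.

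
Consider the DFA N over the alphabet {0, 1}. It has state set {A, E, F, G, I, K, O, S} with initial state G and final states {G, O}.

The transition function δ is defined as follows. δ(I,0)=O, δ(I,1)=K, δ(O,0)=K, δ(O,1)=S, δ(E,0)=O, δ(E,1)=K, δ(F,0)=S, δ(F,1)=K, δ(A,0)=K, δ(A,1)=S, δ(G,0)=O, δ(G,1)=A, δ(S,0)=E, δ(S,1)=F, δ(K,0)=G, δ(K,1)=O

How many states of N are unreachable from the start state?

1

Starting at G and following transitions, the reachable set is {A, E, F, G, K, O, S}. That leaves I unreachable — 1 in total.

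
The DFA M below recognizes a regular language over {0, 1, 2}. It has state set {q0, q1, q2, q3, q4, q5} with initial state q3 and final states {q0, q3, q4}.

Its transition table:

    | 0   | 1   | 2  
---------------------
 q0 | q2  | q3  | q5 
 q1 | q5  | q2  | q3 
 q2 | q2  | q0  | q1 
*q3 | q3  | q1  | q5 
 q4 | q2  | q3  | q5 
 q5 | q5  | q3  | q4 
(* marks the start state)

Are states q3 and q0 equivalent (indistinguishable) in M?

Initial partition by acceptance: {q0,q3,q4} | {q1,q2,q5}.
Refine {q0,q3,q4} on symbol 0: members go to different blocks, giving {q0,q4} and {q3}.
Split {q1,q2,q5} by δ(·,1) → {q1} and {q2} and {q5}.
The partition is now stable with 5 blocks: {q0,q4} | {q1} | {q3} | {q2} | {q5}.
q3 and q0 end up in different blocks, so they are distinguishable. For instance, the string '0' is accepted from only q3.

No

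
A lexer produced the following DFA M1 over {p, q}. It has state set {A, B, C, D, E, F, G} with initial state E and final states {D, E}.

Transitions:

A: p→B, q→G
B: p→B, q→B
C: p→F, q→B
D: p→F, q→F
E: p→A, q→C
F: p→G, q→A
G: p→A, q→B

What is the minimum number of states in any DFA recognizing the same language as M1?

First remove the unreachable states {D}; 6 states remain.
Start with accepting vs non-accepting: {E} | {A,B,C,F,G}.
Stable partition: {E} | {A,B,C,F,G} — 2 equivalence classes.

2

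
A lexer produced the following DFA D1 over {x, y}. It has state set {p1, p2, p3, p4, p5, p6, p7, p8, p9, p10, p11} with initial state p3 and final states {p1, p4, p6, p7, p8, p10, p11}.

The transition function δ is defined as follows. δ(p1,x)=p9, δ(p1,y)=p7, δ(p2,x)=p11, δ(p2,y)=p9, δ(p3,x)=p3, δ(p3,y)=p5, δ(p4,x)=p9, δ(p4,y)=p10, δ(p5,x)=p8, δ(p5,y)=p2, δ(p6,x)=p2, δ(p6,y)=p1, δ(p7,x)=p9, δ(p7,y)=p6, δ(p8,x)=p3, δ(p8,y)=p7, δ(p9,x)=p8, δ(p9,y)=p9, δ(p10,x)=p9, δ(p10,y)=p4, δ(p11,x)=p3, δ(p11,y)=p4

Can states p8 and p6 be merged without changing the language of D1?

Start with accepting vs non-accepting: {p1,p4,p6,p7,p8,p10,p11} | {p2,p3,p5,p9}.
Split {p2,p3,p5,p9} by δ(·,x) → {p2,p5,p9} and {p3}.
Refine {p1,p4,p6,p7,p8,p10,p11} on symbol x: members go to different blocks, giving {p1,p4,p6,p7,p10} and {p8,p11}.
Stable partition: {p1,p4,p6,p7,p10} | {p2,p5,p9} | {p3} | {p8,p11} — 4 equivalence classes.
p8 and p6 end up in different blocks, so they are distinguishable. For instance, the string 'xx' is accepted from only p6.

No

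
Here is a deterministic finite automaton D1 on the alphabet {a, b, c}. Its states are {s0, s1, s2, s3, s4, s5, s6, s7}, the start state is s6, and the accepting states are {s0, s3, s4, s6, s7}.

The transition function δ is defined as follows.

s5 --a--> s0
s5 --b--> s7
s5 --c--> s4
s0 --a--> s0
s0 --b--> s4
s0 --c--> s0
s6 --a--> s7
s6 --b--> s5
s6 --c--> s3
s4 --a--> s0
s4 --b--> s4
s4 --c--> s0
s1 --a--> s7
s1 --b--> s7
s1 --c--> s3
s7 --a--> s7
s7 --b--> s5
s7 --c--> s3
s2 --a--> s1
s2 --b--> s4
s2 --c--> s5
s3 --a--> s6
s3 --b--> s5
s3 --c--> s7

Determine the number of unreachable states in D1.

2

BFS from s6 reaches {s0, s3, s4, s5, s6, s7}; the 2 state(s) s1, s2 are never visited.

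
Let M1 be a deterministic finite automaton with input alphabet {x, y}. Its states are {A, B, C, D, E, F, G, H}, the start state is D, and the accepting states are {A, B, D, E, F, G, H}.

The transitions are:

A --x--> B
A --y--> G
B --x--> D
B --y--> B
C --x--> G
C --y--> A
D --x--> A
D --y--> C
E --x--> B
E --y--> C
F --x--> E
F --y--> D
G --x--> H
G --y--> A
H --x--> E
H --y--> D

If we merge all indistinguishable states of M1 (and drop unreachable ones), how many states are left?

7

First remove the unreachable states {F}; 7 states remain.
Start with accepting vs non-accepting: {A,B,D,E,G,H} | {C}.
Refine {A,B,D,E,G,H} on symbol y: members go to different blocks, giving {A,B,G,H} and {D,E}.
Split {A,B,G,H} by δ(·,x) → {A,G} and {B,H}.
Refine {D,E} on symbol x: members go to different blocks, giving {D} and {E}.
On input x, block {B,H} splits into {B} and {H}.
Split {A,G} by δ(·,x) → {A} and {G}.
No further refinement is possible. Final partition (7 blocks): {A} | {C} | {D} | {B} | {E} | {H} | {G}.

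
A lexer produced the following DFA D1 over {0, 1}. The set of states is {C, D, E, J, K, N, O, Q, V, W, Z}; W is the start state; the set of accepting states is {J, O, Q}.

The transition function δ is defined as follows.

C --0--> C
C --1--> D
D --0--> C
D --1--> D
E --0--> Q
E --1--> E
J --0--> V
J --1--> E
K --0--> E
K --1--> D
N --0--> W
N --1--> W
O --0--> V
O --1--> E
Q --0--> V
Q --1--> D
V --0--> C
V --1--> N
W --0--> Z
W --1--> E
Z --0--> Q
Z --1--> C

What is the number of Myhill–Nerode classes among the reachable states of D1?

First remove the unreachable states {J,K,O}; 8 states remain.
P0 = {Q} | {C,D,E,N,V,W,Z}.
Split {C,D,E,N,V,W,Z} by δ(·,0) → {C,D,N,V,W} and {E,Z}.
Split {C,D,N,V,W} by δ(·,0) → {C,D,N,V} and {W}.
On input 0, block {C,D,N,V} splits into {C,D,V} and {N}.
Split {C,D,V} by δ(·,1) → {C,D} and {V}.
Refine {E,Z} on symbol 1: members go to different blocks, giving {Z} and {E}.
No further refinement is possible. Final partition (7 blocks): {Q} | {C,D} | {Z} | {W} | {N} | {V} | {E}.

7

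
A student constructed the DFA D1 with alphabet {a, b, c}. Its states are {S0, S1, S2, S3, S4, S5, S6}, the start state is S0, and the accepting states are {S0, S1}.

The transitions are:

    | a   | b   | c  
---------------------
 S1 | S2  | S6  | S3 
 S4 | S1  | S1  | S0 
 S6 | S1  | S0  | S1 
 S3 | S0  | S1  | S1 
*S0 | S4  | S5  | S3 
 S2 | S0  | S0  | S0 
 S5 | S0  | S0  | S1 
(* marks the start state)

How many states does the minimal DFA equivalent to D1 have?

2

All states are reachable from the start state.
P0 = {S0,S1} | {S2,S3,S4,S5,S6}.
No further refinement is possible. Final partition (2 blocks): {S0,S1} | {S2,S3,S4,S5,S6}.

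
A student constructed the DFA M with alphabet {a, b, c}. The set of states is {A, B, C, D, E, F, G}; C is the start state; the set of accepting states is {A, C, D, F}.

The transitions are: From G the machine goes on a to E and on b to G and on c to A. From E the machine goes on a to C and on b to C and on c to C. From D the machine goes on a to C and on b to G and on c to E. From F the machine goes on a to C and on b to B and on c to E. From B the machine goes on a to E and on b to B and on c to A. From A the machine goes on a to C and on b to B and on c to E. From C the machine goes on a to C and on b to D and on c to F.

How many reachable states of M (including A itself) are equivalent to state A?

All states are reachable from the start state.
Initial partition by acceptance: {A,C,D,F} | {B,E,G}.
On input b, block {A,C,D,F} splits into {A,D,F} and {C}.
Split {B,E,G} by δ(·,a) → {B,G} and {E}.
Stable partition: {A,D,F} | {B,G} | {C} | {E} — 4 equivalence classes.
State A belongs to the block {A,D,F}, which has 3 states.

3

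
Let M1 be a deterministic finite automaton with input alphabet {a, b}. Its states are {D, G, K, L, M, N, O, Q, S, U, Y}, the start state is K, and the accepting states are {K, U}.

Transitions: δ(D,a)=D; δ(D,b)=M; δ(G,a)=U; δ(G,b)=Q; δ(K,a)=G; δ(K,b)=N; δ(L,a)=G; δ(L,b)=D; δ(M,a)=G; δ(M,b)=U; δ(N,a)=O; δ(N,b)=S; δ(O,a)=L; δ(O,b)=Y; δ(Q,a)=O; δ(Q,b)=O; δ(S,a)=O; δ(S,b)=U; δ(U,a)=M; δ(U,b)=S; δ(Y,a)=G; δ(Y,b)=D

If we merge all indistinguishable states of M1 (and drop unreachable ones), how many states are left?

10

Every state is reachable, so we keep all 11.
P0 = {K,U} | {D,G,L,M,N,O,Q,S,Y}.
Split {D,G,L,M,N,O,Q,S,Y} by δ(·,a) → {D,L,M,N,O,Q,S,Y} and {G}.
Split {K,U} by δ(·,a) → {K} and {U}.
Refine {D,L,M,N,O,Q,S,Y} on symbol a: members go to different blocks, giving {D,N,O,Q,S} and {L,M,Y}.
On input a, block {D,N,O,Q,S} splits into {D,N,Q,S} and {O}.
On input a, block {D,N,Q,S} splits into {N,Q,S} and {D}.
Split {N,Q,S} by δ(·,b) → {Q} and {N} and {S}.
Refine {L,M,Y} on symbol b: members go to different blocks, giving {L,Y} and {M}.
No further refinement is possible. Final partition (10 blocks): {K} | {Q} | {G} | {U} | {L,Y} | {O} | {D} | {N} | {S} | {M}.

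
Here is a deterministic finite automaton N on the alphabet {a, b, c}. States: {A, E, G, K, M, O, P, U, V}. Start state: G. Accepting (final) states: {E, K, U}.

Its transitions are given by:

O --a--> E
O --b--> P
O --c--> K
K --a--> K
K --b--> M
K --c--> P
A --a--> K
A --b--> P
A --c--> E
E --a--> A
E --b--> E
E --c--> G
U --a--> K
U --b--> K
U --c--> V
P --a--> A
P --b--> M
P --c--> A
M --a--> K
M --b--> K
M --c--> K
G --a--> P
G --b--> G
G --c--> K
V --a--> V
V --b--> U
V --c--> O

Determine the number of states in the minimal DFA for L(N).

6

First remove the unreachable states {O,U,V}; 6 states remain.
P0 = {E,K} | {A,G,M,P}.
Refine {E,K} on symbol a: members go to different blocks, giving {E} and {K}.
Split {A,G,M,P} by δ(·,a) → {A,M} and {G,P}.
Split {A,M} by δ(·,b) → {M} and {A}.
On input a, block {G,P} splits into {P} and {G}.
The partition is now stable with 6 blocks: {E} | {M} | {K} | {P} | {A} | {G}.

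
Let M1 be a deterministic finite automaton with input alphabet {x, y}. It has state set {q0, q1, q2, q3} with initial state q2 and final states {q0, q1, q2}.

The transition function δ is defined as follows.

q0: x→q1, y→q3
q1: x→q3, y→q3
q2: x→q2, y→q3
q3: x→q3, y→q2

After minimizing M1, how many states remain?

First remove the unreachable states {q0,q1}; 2 states remain.
Start with accepting vs non-accepting: {q2} | {q3}.
The partition is now stable with 2 blocks: {q2} | {q3}.

2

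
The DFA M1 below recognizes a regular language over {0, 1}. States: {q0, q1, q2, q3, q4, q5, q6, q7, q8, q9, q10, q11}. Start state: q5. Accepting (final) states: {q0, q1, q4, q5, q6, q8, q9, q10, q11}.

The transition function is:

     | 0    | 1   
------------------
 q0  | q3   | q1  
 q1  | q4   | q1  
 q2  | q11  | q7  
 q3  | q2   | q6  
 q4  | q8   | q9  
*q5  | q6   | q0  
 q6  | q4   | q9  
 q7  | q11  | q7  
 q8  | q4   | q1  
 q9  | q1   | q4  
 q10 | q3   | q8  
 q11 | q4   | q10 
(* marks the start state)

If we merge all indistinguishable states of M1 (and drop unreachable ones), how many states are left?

All states are reachable from the start state.
P0 = {q0,q1,q4,q5,q6,q8,q9,q10,q11} | {q2,q3,q7}.
Refine {q0,q1,q4,q5,q6,q8,q9,q10,q11} on symbol 0: members go to different blocks, giving {q1,q4,q5,q6,q8,q9,q11} and {q0,q10}.
On input 1, block {q1,q4,q5,q6,q8,q9,q11} splits into {q1,q4,q6,q8,q9} and {q5,q11}.
Refine {q2,q3,q7} on symbol 0: members go to different blocks, giving {q2,q7} and {q3}.
The partition is now stable with 5 blocks: {q1,q4,q6,q8,q9} | {q2,q7} | {q0,q10} | {q5,q11} | {q3}.

5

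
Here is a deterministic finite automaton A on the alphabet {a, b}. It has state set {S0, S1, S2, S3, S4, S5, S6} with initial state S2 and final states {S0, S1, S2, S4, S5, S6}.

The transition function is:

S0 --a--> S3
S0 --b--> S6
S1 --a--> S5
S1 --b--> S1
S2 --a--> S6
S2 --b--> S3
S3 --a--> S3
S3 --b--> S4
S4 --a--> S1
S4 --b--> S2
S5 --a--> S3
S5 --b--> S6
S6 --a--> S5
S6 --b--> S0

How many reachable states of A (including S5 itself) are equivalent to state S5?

2

Every state is reachable, so we keep all 7.
Initial partition by acceptance: {S0,S1,S2,S4,S5,S6} | {S3}.
On input a, block {S0,S1,S2,S4,S5,S6} splits into {S1,S2,S4,S6} and {S0,S5}.
On input a, block {S1,S2,S4,S6} splits into {S1,S6} and {S2,S4}.
Refine {S1,S6} on symbol b: members go to different blocks, giving {S1} and {S6}.
Refine {S2,S4} on symbol a: members go to different blocks, giving {S2} and {S4}.
Stable partition: {S1} | {S3} | {S0,S5} | {S2} | {S6} | {S4} — 6 equivalence classes.
The equivalence class containing S5 is {S0,S5}, of size 2.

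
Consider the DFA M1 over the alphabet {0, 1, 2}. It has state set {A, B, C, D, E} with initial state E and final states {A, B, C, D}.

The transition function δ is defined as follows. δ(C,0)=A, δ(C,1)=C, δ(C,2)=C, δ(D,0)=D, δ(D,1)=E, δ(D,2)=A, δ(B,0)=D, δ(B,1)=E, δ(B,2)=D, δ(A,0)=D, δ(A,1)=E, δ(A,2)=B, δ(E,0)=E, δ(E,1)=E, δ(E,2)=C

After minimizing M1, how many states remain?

3

Initial partition by acceptance: {A,B,C,D} | {E}.
On input 1, block {A,B,C,D} splits into {A,B,D} and {C}.
Stable partition: {A,B,D} | {E} | {C} — 3 equivalence classes.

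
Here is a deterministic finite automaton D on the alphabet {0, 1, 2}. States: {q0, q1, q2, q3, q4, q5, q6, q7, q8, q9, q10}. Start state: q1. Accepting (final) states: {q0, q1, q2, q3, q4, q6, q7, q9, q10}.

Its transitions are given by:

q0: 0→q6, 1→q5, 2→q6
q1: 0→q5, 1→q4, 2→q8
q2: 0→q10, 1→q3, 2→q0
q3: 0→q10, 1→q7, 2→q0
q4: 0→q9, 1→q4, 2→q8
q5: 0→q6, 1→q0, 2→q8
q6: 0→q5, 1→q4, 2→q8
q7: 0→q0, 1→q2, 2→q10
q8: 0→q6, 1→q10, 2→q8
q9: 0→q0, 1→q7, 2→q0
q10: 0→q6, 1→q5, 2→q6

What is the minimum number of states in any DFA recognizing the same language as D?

5

P0 = {q0,q1,q2,q3,q4,q6,q7,q9,q10} | {q5,q8}.
Refine {q0,q1,q2,q3,q4,q6,q7,q9,q10} on symbol 0: members go to different blocks, giving {q0,q2,q3,q4,q7,q9,q10} and {q1,q6}.
On input 0, block {q0,q2,q3,q4,q7,q9,q10} splits into {q2,q3,q4,q7,q9} and {q0,q10}.
On input 0, block {q2,q3,q4,q7,q9} splits into {q2,q3,q7,q9} and {q4}.
The partition is now stable with 5 blocks: {q2,q3,q7,q9} | {q5,q8} | {q1,q6} | {q0,q10} | {q4}.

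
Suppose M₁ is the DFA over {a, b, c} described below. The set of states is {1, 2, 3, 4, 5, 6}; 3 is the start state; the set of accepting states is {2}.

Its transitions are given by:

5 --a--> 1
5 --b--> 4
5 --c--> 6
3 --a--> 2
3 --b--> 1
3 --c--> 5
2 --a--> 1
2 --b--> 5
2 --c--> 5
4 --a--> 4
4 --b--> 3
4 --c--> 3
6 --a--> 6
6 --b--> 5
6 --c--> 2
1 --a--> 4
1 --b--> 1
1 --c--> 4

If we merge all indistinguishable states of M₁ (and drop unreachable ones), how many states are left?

6

Every state is reachable, so we keep all 6.
Start with accepting vs non-accepting: {2} | {1,3,4,5,6}.
On input a, block {1,3,4,5,6} splits into {1,4,5,6} and {3}.
Split {1,4,5,6} by δ(·,b) → {1,5,6} and {4}.
On input a, block {1,5,6} splits into {5,6} and {1}.
On input a, block {5,6} splits into {5} and {6}.
The partition is now stable with 6 blocks: {2} | {5} | {3} | {4} | {1} | {6}.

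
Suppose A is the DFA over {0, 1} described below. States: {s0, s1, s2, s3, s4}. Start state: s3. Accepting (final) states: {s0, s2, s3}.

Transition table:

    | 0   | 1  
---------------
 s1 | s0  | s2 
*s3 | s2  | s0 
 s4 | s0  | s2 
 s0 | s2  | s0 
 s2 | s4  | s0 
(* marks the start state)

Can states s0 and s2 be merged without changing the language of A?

No

First remove the unreachable states {s1}; 4 states remain.
P0 = {s0,s2,s3} | {s4}.
On input 0, block {s0,s2,s3} splits into {s0,s3} and {s2}.
Stable partition: {s0,s3} | {s4} | {s2} — 3 equivalence classes.
s0 and s2 end up in different blocks, so they are distinguishable. For instance, the string '0' is accepted from only s0.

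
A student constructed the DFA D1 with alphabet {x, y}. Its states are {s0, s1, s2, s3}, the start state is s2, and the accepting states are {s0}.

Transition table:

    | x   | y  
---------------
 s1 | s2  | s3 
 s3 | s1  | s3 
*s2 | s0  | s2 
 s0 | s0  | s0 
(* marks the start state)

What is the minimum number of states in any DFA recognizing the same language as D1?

2

First remove the unreachable states {s1,s3}; 2 states remain.
Initial partition by acceptance: {s0} | {s2}.
The partition is now stable with 2 blocks: {s0} | {s2}.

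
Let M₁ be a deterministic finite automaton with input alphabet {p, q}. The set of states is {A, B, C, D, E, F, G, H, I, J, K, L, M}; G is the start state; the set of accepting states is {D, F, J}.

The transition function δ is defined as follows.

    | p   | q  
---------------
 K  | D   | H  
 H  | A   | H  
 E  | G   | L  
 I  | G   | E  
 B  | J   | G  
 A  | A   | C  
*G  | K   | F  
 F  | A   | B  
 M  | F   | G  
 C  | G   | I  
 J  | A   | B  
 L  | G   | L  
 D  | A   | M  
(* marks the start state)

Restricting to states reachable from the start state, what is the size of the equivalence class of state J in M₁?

3

All states are reachable from the start state.
P0 = {D,F,J} | {A,B,C,E,G,H,I,K,L,M}.
On input p, block {A,B,C,E,G,H,I,K,L,M} splits into {A,C,E,G,H,I,L} and {B,K,M}.
Refine {A,C,E,G,H,I,L} on symbol p: members go to different blocks, giving {A,C,E,H,I,L} and {G}.
On input p, block {A,C,E,H,I,L} splits into {C,E,I,L} and {A,H}.
On input q, block {B,K,M} splits into {B,M} and {K}.
Refine {A,H} on symbol q: members go to different blocks, giving {A} and {H}.
No further refinement is possible. Final partition (7 blocks): {D,F,J} | {C,E,I,L} | {B,M} | {G} | {A} | {K} | {H}.
The equivalence class containing J is {D,F,J}, of size 3.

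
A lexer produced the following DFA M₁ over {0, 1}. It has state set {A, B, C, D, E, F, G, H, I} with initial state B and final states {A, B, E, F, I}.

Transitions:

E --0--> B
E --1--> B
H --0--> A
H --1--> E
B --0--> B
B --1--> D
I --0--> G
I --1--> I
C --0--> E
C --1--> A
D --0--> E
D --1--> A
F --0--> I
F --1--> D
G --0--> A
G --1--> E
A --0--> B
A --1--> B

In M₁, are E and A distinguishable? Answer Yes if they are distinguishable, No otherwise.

No

States {C,F,G,H,I} cannot be reached from the start state, so discard them.
Initial partition by acceptance: {A,B,E} | {D}.
On input 1, block {A,B,E} splits into {A,E} and {B}.
Stable partition: {A,E} | {D} | {B} — 3 equivalence classes.
E and A lie in the same block of the stable partition, so they are equivalent — no string distinguishes them.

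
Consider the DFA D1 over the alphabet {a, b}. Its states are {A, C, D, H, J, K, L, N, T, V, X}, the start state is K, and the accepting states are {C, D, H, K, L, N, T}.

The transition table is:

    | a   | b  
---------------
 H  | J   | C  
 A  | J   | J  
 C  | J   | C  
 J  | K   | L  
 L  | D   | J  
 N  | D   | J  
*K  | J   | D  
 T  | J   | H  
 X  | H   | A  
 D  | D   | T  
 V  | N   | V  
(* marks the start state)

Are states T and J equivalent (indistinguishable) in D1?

First remove the unreachable states {A,N,V,X}; 7 states remain.
P0 = {C,D,H,K,L,T} | {J}.
Refine {C,D,H,K,L,T} on symbol a: members go to different blocks, giving {C,H,K,T} and {D,L}.
Refine {C,H,K,T} on symbol b: members go to different blocks, giving {C,H,T} and {K}.
Split {D,L} by δ(·,b) → {D} and {L}.
No further refinement is possible. Final partition (5 blocks): {C,H,T} | {J} | {D} | {K} | {L}.
T and J end up in different blocks, so they are distinguishable. For instance, the string 'ε' is accepted from only T.

No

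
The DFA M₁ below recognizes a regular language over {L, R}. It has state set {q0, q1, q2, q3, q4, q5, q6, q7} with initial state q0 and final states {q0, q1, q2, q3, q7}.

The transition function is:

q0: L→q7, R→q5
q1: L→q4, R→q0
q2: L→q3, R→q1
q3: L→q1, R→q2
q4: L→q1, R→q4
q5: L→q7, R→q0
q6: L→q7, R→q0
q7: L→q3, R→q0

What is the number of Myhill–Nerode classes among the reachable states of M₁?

7

Reachable states from the start: {q0,q1,q2,q3,q4,q5,q7}. Unreachable: {q6} — drop them.
Start with accepting vs non-accepting: {q0,q1,q2,q3,q7} | {q4,q5}.
Split {q0,q1,q2,q3,q7} by δ(·,L) → {q0,q2,q3,q7} and {q1}.
Refine {q0,q2,q3,q7} on symbol L: members go to different blocks, giving {q0,q2,q7} and {q3}.
Split {q0,q2,q7} by δ(·,L) → {q2,q7} and {q0}.
On input R, block {q2,q7} splits into {q2} and {q7}.
Refine {q4,q5} on symbol L: members go to different blocks, giving {q4} and {q5}.
No further refinement is possible. Final partition (7 blocks): {q2} | {q4} | {q1} | {q3} | {q0} | {q7} | {q5}.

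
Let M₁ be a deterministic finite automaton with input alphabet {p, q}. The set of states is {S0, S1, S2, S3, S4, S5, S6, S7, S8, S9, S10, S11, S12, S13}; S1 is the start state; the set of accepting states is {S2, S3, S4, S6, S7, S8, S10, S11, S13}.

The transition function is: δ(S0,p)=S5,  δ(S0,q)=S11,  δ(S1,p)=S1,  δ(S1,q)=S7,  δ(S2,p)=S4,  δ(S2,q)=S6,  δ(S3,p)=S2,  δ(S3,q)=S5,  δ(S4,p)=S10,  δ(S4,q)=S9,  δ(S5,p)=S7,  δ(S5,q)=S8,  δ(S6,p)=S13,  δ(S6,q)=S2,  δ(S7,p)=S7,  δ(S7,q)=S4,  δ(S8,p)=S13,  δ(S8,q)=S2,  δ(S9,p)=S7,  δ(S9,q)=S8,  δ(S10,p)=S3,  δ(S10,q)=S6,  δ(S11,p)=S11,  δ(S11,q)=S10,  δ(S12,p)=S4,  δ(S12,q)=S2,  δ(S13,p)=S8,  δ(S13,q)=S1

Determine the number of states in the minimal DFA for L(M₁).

7

First remove the unreachable states {S0,S11,S12}; 11 states remain.
P0 = {S2,S3,S4,S6,S7,S8,S10,S13} | {S1,S5,S9}.
Split {S2,S3,S4,S6,S7,S8,S10,S13} by δ(·,q) → {S2,S6,S7,S8,S10} and {S3,S4,S13}.
On input p, block {S2,S6,S7,S8,S10} splits into {S2,S6,S8,S10} and {S7}.
Refine {S1,S5,S9} on symbol p: members go to different blocks, giving {S5,S9} and {S1}.
Refine {S3,S4,S13} on symbol q: members go to different blocks, giving {S3,S4} and {S13}.
Refine {S2,S6,S8,S10} on symbol p: members go to different blocks, giving {S2,S10} and {S6,S8}.
No further refinement is possible. Final partition (7 blocks): {S2,S10} | {S5,S9} | {S3,S4} | {S7} | {S1} | {S13} | {S6,S8}.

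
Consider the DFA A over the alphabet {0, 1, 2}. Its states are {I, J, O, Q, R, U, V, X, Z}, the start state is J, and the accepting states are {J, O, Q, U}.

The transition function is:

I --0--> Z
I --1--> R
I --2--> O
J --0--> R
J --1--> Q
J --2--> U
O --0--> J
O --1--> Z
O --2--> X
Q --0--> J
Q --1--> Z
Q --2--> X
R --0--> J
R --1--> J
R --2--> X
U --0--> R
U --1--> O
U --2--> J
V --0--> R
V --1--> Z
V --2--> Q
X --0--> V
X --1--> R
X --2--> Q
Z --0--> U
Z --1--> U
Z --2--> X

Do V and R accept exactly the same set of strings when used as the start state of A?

No

States {I} cannot be reached from the start state, so discard them.
P0 = {J,O,Q,U} | {R,V,X,Z}.
Refine {J,O,Q,U} on symbol 0: members go to different blocks, giving {J,U} and {O,Q}.
On input 0, block {R,V,X,Z} splits into {V,X} and {R,Z}.
Split {V,X} by δ(·,0) → {V} and {X}.
The partition is now stable with 5 blocks: {J,U} | {V} | {O,Q} | {R,Z} | {X}.
V and R end up in different blocks, so they are distinguishable. For instance, the string '0' is accepted from only R.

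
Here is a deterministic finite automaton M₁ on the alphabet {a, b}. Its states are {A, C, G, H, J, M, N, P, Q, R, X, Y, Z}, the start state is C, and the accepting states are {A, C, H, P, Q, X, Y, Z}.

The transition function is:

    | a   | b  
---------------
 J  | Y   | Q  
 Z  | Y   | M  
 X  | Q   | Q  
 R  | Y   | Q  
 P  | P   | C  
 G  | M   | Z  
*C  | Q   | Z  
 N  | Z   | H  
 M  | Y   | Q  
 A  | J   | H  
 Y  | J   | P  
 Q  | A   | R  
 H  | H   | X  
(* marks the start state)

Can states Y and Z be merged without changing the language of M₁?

States {G,N} cannot be reached from the start state, so discard them.
P0 = {A,C,H,P,Q,X,Y,Z} | {J,M,R}.
Split {A,C,H,P,Q,X,Y,Z} by δ(·,a) → {C,H,P,Q,X,Z} and {A,Y}.
Refine {C,H,P,Q,X,Z} on symbol a: members go to different blocks, giving {C,H,P,X} and {Q,Z}.
On input a, block {C,H,P,X} splits into {C,X} and {H,P}.
No further refinement is possible. Final partition (5 blocks): {C,X} | {J,M,R} | {A,Y} | {Q,Z} | {H,P}.
Y and Z end up in different blocks, so they are distinguishable. For instance, the string 'a' is accepted from only Z.

No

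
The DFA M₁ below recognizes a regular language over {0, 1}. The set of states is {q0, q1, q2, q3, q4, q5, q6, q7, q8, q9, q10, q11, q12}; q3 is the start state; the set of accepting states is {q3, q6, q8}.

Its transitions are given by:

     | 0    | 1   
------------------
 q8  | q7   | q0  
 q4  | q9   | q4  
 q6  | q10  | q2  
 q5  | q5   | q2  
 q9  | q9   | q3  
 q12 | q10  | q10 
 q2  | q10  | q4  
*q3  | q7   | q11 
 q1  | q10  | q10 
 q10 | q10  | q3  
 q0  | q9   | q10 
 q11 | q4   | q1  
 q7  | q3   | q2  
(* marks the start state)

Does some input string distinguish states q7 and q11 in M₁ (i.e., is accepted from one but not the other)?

Yes

States {q0,q5,q6,q8,q12} cannot be reached from the start state, so discard them.
Start with accepting vs non-accepting: {q3} | {q1,q2,q4,q7,q9,q10,q11}.
Split {q1,q2,q4,q7,q9,q10,q11} by δ(·,0) → {q1,q2,q4,q9,q10,q11} and {q7}.
Refine {q1,q2,q4,q9,q10,q11} on symbol 1: members go to different blocks, giving {q1,q2,q4,q11} and {q9,q10}.
Refine {q1,q2,q4,q11} on symbol 0: members go to different blocks, giving {q1,q2,q4} and {q11}.
On input 1, block {q1,q2,q4} splits into {q2,q4} and {q1}.
Stable partition: {q3} | {q2,q4} | {q7} | {q9,q10} | {q11} | {q1} — 6 equivalence classes.
q7 and q11 end up in different blocks, so they are distinguishable. For instance, the string '0' is accepted from only q7.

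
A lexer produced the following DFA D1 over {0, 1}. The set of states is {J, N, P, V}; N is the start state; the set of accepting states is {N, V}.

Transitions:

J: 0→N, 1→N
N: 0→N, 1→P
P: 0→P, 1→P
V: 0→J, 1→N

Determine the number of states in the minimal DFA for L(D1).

Reachable states from the start: {N,P}. Unreachable: {J,V} — drop them.
P0 = {N} | {P}.
The partition is now stable with 2 blocks: {N} | {P}.

2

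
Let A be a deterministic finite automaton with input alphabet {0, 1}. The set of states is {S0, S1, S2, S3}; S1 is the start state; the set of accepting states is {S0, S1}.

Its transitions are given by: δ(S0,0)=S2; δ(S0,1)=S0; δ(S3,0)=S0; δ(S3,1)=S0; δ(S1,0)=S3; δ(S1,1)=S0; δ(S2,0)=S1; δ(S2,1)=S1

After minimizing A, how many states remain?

2

Start with accepting vs non-accepting: {S0,S1} | {S2,S3}.
Stable partition: {S0,S1} | {S2,S3} — 2 equivalence classes.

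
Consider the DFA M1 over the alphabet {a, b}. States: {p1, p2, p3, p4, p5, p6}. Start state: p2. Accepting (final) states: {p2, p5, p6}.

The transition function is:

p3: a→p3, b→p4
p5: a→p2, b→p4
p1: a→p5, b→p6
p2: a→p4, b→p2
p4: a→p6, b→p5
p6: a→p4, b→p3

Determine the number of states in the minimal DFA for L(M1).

First remove the unreachable states {p1}; 5 states remain.
Start with accepting vs non-accepting: {p2,p5,p6} | {p3,p4}.
Refine {p2,p5,p6} on symbol a: members go to different blocks, giving {p2,p6} and {p5}.
Split {p2,p6} by δ(·,b) → {p2} and {p6}.
On input a, block {p3,p4} splits into {p3} and {p4}.
Stable partition: {p2} | {p3} | {p5} | {p6} | {p4} — 5 equivalence classes.

5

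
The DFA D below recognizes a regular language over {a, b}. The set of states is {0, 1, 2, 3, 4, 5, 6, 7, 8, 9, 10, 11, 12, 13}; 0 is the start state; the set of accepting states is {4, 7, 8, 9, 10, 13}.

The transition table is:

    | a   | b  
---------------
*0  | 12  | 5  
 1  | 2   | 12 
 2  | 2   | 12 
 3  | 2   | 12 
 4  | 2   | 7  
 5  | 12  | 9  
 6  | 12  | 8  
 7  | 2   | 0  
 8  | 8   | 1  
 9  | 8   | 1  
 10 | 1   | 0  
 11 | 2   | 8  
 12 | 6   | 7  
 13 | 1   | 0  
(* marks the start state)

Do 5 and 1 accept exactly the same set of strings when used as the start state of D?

No

States {3,4,10,11,13} cannot be reached from the start state, so discard them.
P0 = {7,8,9} | {0,1,2,5,6,12}.
On input a, block {7,8,9} splits into {8,9} and {7}.
On input b, block {0,1,2,5,6,12} splits into {0,1,2} and {5,6} and {12}.
Split {0,1,2} by δ(·,a) → {1,2} and {0}.
Stable partition: {8,9} | {1,2} | {7} | {5,6} | {12} | {0} — 6 equivalence classes.
5 and 1 end up in different blocks, so they are distinguishable. For instance, the string 'b' is accepted from only 5.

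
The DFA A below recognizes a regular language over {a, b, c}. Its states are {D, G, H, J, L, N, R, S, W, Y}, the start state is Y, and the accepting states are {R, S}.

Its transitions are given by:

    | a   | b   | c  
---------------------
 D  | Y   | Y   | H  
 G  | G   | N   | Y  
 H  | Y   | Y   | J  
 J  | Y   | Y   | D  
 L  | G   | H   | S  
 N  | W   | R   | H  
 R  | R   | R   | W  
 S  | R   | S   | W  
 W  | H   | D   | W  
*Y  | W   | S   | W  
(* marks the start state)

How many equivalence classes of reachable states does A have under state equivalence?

Reachable states from the start: {D,H,J,R,S,W,Y}. Unreachable: {G,L,N} — drop them.
P0 = {R,S} | {D,H,J,W,Y}.
Split {D,H,J,W,Y} by δ(·,b) → {D,H,J,W} and {Y}.
Refine {D,H,J,W} on symbol a: members go to different blocks, giving {D,H,J} and {W}.
Stable partition: {R,S} | {D,H,J} | {Y} | {W} — 4 equivalence classes.

4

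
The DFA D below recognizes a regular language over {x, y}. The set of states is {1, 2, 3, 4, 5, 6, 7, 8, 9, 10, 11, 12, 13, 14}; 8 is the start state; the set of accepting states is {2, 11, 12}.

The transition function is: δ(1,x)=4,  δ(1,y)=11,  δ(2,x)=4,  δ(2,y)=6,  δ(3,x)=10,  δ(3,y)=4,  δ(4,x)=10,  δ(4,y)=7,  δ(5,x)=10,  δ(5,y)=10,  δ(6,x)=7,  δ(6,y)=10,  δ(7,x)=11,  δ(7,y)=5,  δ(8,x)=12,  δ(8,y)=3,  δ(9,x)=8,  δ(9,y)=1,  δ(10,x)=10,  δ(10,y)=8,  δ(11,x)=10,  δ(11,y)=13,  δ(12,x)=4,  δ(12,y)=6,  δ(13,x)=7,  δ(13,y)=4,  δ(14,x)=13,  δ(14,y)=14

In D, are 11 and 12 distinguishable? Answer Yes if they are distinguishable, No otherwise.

States {1,2,9,14} cannot be reached from the start state, so discard them.
Start with accepting vs non-accepting: {11,12} | {3,4,5,6,7,8,10,13}.
Refine {3,4,5,6,7,8,10,13} on symbol x: members go to different blocks, giving {3,4,5,6,10,13} and {7,8}.
Split {3,4,5,6,10,13} by δ(·,x) → {3,4,5,10} and {6,13}.
On input y, block {3,4,5,10} splits into {3,5} and {4,10}.
The partition is now stable with 5 blocks: {11,12} | {3,5} | {7,8} | {6,13} | {4,10}.
11 and 12 lie in the same block of the stable partition, so they are equivalent — no string distinguishes them.

No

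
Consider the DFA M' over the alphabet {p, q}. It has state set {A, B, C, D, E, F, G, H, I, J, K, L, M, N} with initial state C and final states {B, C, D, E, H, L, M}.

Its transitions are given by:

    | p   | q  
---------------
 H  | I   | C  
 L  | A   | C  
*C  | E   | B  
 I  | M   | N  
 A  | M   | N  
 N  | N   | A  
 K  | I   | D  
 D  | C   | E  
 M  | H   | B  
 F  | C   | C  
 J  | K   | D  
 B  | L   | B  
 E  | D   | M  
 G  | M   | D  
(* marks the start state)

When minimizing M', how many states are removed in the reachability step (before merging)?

No path from C leads to F, G, J, K; the other 10 states are all reachable.

4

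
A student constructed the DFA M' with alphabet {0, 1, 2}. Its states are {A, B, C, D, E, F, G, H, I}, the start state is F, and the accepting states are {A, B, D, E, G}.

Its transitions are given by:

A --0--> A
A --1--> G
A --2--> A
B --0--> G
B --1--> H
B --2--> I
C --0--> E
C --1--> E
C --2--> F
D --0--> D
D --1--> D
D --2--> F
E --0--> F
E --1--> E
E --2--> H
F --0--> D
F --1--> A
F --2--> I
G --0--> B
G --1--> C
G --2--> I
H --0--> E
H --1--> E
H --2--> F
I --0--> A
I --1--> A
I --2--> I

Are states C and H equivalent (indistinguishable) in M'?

Yes

All states are reachable from the start state.
Initial partition by acceptance: {A,B,D,E,G} | {C,F,H,I}.
On input 0, block {A,B,D,E,G} splits into {A,B,D,G} and {E}.
Refine {A,B,D,G} on symbol 1: members go to different blocks, giving {A,D} and {B,G}.
On input 1, block {A,D} splits into {A} and {D}.
Refine {C,F,H,I} on symbol 0: members go to different blocks, giving {C,H} and {F} and {I}.
No further refinement is possible. Final partition (7 blocks): {A} | {C,H} | {E} | {B,G} | {D} | {F} | {I}.
C and H lie in the same block of the stable partition, so they are equivalent — no string distinguishes them.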